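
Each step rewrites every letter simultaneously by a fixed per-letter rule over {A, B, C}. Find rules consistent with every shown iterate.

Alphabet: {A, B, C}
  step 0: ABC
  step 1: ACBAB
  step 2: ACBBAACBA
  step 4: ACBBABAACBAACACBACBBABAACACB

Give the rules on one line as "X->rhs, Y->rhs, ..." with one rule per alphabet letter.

  step 1 ⇒ step 2: ACBAB ⇒ AC·B·BA·AC·BA
    A ↦ AC
    B ↦ BA
    C ↦ B

A->AC, B->BA, C->B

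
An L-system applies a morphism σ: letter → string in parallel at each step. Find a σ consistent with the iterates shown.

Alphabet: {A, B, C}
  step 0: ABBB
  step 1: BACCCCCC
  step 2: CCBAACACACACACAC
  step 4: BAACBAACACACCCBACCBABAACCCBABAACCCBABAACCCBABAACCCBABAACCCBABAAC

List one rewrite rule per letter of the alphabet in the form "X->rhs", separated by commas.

  step 1 ⇒ step 2: BACCCCCC ⇒ CC·BA·AC·AC·AC·AC·AC·AC
    A ↦ BA
    B ↦ CC
    C ↦ AC

A->BA, B->CC, C->AC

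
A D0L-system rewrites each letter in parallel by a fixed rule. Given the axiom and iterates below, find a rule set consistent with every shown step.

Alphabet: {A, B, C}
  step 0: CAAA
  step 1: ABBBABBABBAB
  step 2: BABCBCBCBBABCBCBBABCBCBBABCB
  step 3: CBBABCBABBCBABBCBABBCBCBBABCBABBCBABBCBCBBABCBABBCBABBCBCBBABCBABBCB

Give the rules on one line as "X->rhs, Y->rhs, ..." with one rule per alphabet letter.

  step 2 ⇒ step 3: BABCBCBCBBABCBCBBABCBCBBABCB ⇒ CB·BAB·CB·ABB·CB·ABB·CB·ABB·CB·CB·BAB·CB·ABB·CB·ABB·CB·CB·BAB·CB·ABB·CB·ABB·CB·CB·BAB·CB·ABB·CB
    A ↦ BAB
    B ↦ CB
    C ↦ ABB

A->BAB, B->CB, C->ABB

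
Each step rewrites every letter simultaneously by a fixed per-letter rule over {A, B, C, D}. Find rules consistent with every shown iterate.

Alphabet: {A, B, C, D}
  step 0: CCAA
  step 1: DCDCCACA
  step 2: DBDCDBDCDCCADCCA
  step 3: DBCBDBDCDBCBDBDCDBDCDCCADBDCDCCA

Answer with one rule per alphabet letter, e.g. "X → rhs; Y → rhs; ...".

A->CA, B->CB, C->DC, D->DB

  step 2 ⇒ step 3: DBDCDBDCDCCADCCA ⇒ DB·CB·DB·DC·DB·CB·DB·DC·DB·DC·DC·CA·DB·DC·DC·CA
    A ↦ CA
    B ↦ CB
    C ↦ DC
    D ↦ DB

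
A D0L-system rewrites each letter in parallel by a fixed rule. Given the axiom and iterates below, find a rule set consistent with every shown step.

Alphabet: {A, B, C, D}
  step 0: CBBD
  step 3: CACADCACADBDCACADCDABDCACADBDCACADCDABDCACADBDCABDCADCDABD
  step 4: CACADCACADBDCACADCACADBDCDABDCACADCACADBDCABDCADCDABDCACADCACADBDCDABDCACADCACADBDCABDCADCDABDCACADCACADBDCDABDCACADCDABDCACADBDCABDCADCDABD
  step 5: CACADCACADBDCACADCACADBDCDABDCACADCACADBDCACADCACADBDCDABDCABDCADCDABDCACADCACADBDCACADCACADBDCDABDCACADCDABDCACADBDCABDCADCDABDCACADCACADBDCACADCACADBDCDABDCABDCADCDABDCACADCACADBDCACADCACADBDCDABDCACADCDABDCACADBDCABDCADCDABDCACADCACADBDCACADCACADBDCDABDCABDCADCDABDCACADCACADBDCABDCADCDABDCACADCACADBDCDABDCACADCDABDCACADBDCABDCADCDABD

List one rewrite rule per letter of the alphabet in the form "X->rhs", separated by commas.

A->CAD, B->CDA, C->CA, D->BD

  step 4 ⇒ step 5: CACADCACADBDCACADCACADBDCDABDCACADCACADBDCABDCADCDABDCACADCACADBDCDABDCACADCACADBDCABDCADCDABDCACADCACADBDCDABDCACADCDABDCACADBDCABDCADCDABD ⇒ CA·CAD·CA·CAD·BD·CA·CAD·CA·CAD·BD·CDA·BD·CA·CAD·CA·CAD·BD·CA·CAD·CA·CAD·BD·CDA·BD·CA·BD·CAD·CDA·BD·CA·CAD·CA·CAD·BD·CA·CAD·CA·CAD·BD·CDA·BD·CA·CAD·CDA·BD·CA·CAD·BD·CA·BD·CAD·CDA·BD·CA·CAD·CA·CAD·BD·CA·CAD·CA·CAD·BD·CDA·BD·CA·BD·CAD·CDA·BD·CA·CAD·CA·CAD·BD·CA·CAD·CA·CAD·BD·CDA·BD·CA·CAD·CDA·BD·CA·CAD·BD·CA·BD·CAD·CDA·BD·CA·CAD·CA·CAD·BD·CA·CAD·CA·CAD·BD·CDA·BD·CA·BD·CAD·CDA·BD·CA·CAD·CA·CAD·BD·CA·BD·CAD·CDA·BD·CA·CAD·CA·CAD·BD·CDA·BD·CA·CAD·CDA·BD·CA·CAD·BD·CA·BD·CAD·CDA·BD
    A ↦ CAD
    B ↦ CDA
    C ↦ CA
    D ↦ BD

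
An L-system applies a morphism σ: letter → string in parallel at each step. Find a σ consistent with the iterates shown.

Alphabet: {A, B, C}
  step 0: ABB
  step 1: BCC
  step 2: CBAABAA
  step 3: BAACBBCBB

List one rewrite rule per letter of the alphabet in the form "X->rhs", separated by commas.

A->B, B->C, C->BAA

  step 2 ⇒ step 3: CBAABAA ⇒ BAA·C·B·B·C·B·B
    A ↦ B
    B ↦ C
    C ↦ BAA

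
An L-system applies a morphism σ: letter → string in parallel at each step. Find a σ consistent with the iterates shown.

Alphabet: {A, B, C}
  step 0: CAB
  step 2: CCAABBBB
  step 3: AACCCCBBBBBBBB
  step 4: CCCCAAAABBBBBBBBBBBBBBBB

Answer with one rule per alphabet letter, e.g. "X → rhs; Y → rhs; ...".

A->CC, B->BB, C->A

  step 3 ⇒ step 4: AACCCCBBBBBBBB ⇒ CC·CC·A·A·A·A·BB·BB·BB·BB·BB·BB·BB·BB
    A ↦ CC
    B ↦ BB
    C ↦ A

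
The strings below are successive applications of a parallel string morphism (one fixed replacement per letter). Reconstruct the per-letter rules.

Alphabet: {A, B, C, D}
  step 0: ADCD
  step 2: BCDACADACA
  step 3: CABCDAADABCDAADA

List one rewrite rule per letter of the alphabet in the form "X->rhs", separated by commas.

A->DA, B->C, C->A, D->BC

  step 2 ⇒ step 3: BCDACADACA ⇒ C·A·BC·DA·A·DA·BC·DA·A·DA
    A ↦ DA
    B ↦ C
    C ↦ A
    D ↦ BC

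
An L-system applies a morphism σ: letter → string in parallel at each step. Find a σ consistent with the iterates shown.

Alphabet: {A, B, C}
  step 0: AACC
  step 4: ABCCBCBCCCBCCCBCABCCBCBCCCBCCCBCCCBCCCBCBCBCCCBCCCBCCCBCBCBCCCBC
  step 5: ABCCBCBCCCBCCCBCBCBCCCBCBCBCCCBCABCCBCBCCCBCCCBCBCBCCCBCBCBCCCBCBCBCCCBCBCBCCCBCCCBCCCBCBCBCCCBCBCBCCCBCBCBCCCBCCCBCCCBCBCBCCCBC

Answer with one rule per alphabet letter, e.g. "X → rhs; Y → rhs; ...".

  step 4 ⇒ step 5: ABCCBCBCCCBCCCBCABCCBCBCCCBCCCBCCCBCCCBCBCBCCCBCCCBCCCBCBCBCCCBC ⇒ AB·CC·BC·BC·CC·BC·CC·BC·BC·BC·CC·BC·BC·BC·CC·BC·AB·CC·BC·BC·CC·BC·CC·BC·BC·BC·CC·BC·BC·BC·CC·BC·BC·BC·CC·BC·BC·BC·CC·BC·CC·BC·CC·BC·BC·BC·CC·BC·BC·BC·CC·BC·BC·BC·CC·BC·CC·BC·CC·BC·BC·BC·CC·BC
    A ↦ AB
    B ↦ CC
    C ↦ BC

A->AB, B->CC, C->BC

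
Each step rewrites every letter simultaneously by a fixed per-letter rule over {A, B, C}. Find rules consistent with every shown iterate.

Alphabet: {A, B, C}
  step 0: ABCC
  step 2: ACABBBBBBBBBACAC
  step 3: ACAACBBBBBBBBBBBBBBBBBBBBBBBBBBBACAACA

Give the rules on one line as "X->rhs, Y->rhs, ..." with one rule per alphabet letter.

A->AC, B->BBB, C->A

  step 2 ⇒ step 3: ACABBBBBBBBBACAC ⇒ AC·A·AC·BBB·BBB·BBB·BBB·BBB·BBB·BBB·BBB·BBB·AC·A·AC·A
    A ↦ AC
    B ↦ BBB
    C ↦ A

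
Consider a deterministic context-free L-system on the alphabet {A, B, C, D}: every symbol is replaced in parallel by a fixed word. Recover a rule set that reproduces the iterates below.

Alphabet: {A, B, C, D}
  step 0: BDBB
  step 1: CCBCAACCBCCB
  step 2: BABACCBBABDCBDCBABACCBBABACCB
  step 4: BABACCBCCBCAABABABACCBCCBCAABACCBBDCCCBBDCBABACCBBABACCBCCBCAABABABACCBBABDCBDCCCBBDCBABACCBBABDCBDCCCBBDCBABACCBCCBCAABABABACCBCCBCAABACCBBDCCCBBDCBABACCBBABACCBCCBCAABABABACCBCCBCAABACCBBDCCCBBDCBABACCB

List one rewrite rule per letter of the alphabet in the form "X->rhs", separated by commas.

A->BDC, B->CCB, C->BA, D->CAA

  step 1 ⇒ step 2: CCBCAACCBCCB ⇒ BA·BA·CCB·BA·BDC·BDC·BA·BA·CCB·BA·BA·CCB
    A ↦ BDC
    B ↦ CCB
    C ↦ BA
  step 0 ⇒ step 1: BDBB ⇒ CCB·CAA·CCB·CCB
    D ↦ CAA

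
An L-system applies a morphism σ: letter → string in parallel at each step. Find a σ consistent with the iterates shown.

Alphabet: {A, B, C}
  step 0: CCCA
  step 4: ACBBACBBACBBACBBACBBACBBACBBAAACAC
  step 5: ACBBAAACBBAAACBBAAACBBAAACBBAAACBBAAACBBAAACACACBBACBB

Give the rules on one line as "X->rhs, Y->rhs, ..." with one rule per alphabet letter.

  step 4 ⇒ step 5: ACBBACBBACBBACBBACBBACBBACBBAAACAC ⇒ AC·BB·A·A·AC·BB·A·A·AC·BB·A·A·AC·BB·A·A·AC·BB·A·A·AC·BB·A·A·AC·BB·A·A·AC·AC·AC·BB·AC·BB
    A ↦ AC
    B ↦ A
    C ↦ BB

A->AC, B->A, C->BB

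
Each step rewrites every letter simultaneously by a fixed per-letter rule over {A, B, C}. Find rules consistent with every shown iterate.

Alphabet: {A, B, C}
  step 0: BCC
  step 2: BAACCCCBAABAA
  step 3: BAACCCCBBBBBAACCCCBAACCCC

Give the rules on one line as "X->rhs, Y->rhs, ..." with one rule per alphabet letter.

A->CC, B->BAA, C->B

  step 2 ⇒ step 3: BAACCCCBAABAA ⇒ BAA·CC·CC·B·B·B·B·BAA·CC·CC·BAA·CC·CC
    A ↦ CC
    B ↦ BAA
    C ↦ B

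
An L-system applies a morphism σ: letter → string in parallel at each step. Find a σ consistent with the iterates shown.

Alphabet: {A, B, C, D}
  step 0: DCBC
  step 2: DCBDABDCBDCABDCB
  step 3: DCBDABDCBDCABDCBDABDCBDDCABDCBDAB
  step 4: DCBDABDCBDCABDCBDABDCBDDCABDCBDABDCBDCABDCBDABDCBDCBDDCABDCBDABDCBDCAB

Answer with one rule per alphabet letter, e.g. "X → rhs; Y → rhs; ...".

A->DC, B->AB, C->D, D->DCB

  step 3 ⇒ step 4: DCBDABDCBDCABDCBDABDCBDDCABDCBDAB ⇒ DCB·D·AB·DCB·DC·AB·DCB·D·AB·DCB·D·DC·AB·DCB·D·AB·DCB·DC·AB·DCB·D·AB·DCB·DCB·D·DC·AB·DCB·D·AB·DCB·DC·AB
    A ↦ DC
    B ↦ AB
    C ↦ D
    D ↦ DCB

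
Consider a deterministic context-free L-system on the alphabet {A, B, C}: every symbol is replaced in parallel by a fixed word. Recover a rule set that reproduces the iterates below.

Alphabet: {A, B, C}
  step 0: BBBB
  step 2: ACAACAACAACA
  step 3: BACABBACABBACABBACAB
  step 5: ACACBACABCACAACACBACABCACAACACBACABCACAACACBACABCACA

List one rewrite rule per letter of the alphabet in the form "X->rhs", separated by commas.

A->B, B->C, C->ACA

  step 2 ⇒ step 3: ACAACAACAACA ⇒ B·ACA·B·B·ACA·B·B·ACA·B·B·ACA·B
    A ↦ B
    C ↦ ACA
    B ↦ C  (constrained at step 0)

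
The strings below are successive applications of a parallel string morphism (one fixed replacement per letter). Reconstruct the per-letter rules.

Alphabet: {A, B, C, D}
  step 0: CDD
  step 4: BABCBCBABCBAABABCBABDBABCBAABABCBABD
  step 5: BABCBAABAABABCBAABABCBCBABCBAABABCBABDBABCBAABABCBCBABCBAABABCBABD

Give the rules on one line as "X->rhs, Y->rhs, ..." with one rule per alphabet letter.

A->BC, B->BA, C->A, D->BD

  step 4 ⇒ step 5: BABCBCBABCBAABABCBABDBABCBAABABCBABD ⇒ BA·BC·BA·A·BA·A·BA·BC·BA·A·BA·BC·BC·BA·BC·BA·A·BA·BC·BA·BD·BA·BC·BA·A·BA·BC·BC·BA·BC·BA·A·BA·BC·BA·BD
    A ↦ BC
    B ↦ BA
    C ↦ A
    D ↦ BD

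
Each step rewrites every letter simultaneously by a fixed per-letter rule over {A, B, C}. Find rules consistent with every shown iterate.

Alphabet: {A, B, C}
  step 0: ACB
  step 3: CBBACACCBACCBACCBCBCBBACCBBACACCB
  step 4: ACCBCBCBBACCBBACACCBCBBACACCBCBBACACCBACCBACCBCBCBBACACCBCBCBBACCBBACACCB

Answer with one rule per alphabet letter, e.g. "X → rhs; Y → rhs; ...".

A->CBB, B->CB, C->AC

  step 3 ⇒ step 4: CBBACACCBACCBACCBCBCBBACCBBACACCB ⇒ AC·CB·CB·CBB·AC·CBB·AC·AC·CB·CBB·AC·AC·CB·CBB·AC·AC·CB·AC·CB·AC·CB·CB·CBB·AC·AC·CB·CB·CBB·AC·CBB·AC·AC·CB
    A ↦ CBB
    B ↦ CB
    C ↦ AC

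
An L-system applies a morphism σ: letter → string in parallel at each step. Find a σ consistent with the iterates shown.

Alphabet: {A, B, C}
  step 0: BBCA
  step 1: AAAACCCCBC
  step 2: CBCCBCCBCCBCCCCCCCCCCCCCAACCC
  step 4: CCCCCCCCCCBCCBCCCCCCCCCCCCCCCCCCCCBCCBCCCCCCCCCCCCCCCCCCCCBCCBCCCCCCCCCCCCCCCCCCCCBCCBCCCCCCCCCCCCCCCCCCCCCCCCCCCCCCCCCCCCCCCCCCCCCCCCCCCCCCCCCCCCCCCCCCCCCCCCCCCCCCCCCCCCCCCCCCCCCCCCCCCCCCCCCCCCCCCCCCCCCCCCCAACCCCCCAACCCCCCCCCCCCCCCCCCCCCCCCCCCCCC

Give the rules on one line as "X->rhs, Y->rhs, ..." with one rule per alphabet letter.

  step 1 ⇒ step 2: AAAACCCCBC ⇒ CBC·CBC·CBC·CBC·CCC·CCC·CCC·CCC·AA·CCC
    A ↦ CBC
    B ↦ AA
    C ↦ CCC

A->CBC, B->AA, C->CCC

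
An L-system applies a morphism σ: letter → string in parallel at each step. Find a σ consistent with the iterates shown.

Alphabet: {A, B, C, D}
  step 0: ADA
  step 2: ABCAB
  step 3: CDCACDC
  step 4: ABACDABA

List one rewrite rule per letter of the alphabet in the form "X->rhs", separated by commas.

A->CD, B->C, C->A, D->B

  step 3 ⇒ step 4: CDCACDC ⇒ A·B·A·CD·A·B·A
    A ↦ CD
    C ↦ A
    D ↦ B
  step 2 ⇒ step 3: ABCAB ⇒ CD·C·A·CD·C
    B ↦ C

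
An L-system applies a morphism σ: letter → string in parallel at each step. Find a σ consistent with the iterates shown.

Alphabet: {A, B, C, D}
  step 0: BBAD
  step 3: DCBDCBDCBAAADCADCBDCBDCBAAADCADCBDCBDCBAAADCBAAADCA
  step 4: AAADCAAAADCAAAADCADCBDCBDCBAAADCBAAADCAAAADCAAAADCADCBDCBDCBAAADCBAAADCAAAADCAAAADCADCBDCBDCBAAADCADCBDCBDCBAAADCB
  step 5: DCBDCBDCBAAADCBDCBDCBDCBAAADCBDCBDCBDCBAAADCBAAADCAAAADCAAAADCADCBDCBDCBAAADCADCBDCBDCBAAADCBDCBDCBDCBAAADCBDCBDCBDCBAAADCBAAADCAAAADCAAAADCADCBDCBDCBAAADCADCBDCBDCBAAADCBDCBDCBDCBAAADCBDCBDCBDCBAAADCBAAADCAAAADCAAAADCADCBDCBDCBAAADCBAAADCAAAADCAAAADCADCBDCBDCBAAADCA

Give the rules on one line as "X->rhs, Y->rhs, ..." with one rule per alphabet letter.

A->DCB, B->DCA, C->AA, D->A

  step 4 ⇒ step 5: AAADCAAAADCAAAADCADCBDCBDCBAAADCBAAADCAAAADCAAAADCADCBDCBDCBAAADCBAAADCAAAADCAAAADCADCBDCBDCBAAADCADCBDCBDCBAAADCB ⇒ DCB·DCB·DCB·A·AA·DCB·DCB·DCB·DCB·A·AA·DCB·DCB·DCB·DCB·A·AA·DCB·A·AA·DCA·A·AA·DCA·A·AA·DCA·DCB·DCB·DCB·A·AA·DCA·DCB·DCB·DCB·A·AA·DCB·DCB·DCB·DCB·A·AA·DCB·DCB·DCB·DCB·A·AA·DCB·A·AA·DCA·A·AA·DCA·A·AA·DCA·DCB·DCB·DCB·A·AA·DCA·DCB·DCB·DCB·A·AA·DCB·DCB·DCB·DCB·A·AA·DCB·DCB·DCB·DCB·A·AA·DCB·A·AA·DCA·A·AA·DCA·A·AA·DCA·DCB·DCB·DCB·A·AA·DCB·A·AA·DCA·A·AA·DCA·A·AA·DCA·DCB·DCB·DCB·A·AA·DCA
    A ↦ DCB
    B ↦ DCA
    C ↦ AA
    D ↦ A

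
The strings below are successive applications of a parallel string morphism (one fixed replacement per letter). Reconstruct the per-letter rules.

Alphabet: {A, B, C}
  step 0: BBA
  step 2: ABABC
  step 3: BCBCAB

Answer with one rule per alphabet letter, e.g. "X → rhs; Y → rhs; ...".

  step 2 ⇒ step 3: ABABC ⇒ B·C·B·C·AB
    A ↦ B
    B ↦ C
    C ↦ AB

A->B, B->C, C->AB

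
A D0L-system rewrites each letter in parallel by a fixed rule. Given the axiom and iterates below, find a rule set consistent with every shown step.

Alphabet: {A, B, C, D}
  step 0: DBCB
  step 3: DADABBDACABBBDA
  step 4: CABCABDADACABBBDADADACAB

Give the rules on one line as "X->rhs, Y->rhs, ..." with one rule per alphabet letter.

A->B, B->DA, C->B, D->CA

  step 3 ⇒ step 4: DADABBDACABBBDA ⇒ CA·B·CA·B·DA·DA·CA·B·B·B·DA·DA·DA·CA·B
    A ↦ B
    B ↦ DA
    C ↦ B
    D ↦ CA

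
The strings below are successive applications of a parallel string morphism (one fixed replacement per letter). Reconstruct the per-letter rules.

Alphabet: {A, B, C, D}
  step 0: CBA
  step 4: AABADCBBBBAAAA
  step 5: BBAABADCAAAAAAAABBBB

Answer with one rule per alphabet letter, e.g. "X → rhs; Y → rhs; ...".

  step 4 ⇒ step 5: AABADCBBBBAAAA ⇒ B·B·AA·B·A·DC·AA·AA·AA·AA·B·B·B·B
    A ↦ B
    B ↦ AA
    C ↦ DC
    D ↦ A

A->B, B->AA, C->DC, D->A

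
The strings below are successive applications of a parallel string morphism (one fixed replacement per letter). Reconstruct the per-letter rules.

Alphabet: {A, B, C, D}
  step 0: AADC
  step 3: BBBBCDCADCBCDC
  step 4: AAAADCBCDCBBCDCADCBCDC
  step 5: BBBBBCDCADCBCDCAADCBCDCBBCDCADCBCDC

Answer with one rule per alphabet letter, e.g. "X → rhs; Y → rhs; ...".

A->B, B->A, C->DC, D->BC

  step 4 ⇒ step 5: AAAADCBCDCBBCDCADCBCDC ⇒ B·B·B·B·BC·DC·A·DC·BC·DC·A·A·DC·BC·DC·B·BC·DC·A·DC·BC·DC
    A ↦ B
    B ↦ A
    C ↦ DC
    D ↦ BC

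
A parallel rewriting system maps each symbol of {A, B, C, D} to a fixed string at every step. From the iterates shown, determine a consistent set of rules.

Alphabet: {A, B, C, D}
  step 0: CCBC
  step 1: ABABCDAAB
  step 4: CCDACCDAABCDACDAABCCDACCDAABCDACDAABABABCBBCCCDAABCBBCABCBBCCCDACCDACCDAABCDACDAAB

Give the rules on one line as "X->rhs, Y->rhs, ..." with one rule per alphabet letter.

  step 0 ⇒ step 1: CCBC ⇒ AB·AB·CDA·AB
    B ↦ CDA
    C ↦ AB
    A ↦ C  (constrained at step 1)
    D ↦ CBB  (constrained at step 1)

A->C, B->CDA, C->AB, D->CBB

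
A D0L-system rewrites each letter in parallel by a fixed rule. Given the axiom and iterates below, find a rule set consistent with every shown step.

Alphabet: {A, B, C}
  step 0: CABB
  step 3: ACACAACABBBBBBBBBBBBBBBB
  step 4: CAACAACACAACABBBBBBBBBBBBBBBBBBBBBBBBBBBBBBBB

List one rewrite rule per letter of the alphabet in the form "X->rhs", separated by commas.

A->CA, B->BB, C->A

  step 3 ⇒ step 4: ACACAACABBBBBBBBBBBBBBBB ⇒ CA·A·CA·A·CA·CA·A·CA·BB·BB·BB·BB·BB·BB·BB·BB·BB·BB·BB·BB·BB·BB·BB·BB
    A ↦ CA
    B ↦ BB
    C ↦ A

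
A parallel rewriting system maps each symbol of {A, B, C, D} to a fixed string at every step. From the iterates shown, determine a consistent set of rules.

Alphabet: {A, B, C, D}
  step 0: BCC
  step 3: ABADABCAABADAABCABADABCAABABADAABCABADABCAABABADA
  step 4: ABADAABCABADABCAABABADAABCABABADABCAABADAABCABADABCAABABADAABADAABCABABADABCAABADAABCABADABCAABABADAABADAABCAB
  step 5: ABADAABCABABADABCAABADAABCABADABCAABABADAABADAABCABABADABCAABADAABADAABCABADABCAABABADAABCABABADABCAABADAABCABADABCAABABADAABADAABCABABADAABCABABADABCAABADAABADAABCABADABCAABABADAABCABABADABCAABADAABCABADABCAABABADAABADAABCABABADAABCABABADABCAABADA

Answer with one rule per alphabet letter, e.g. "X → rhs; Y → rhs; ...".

  step 4 ⇒ step 5: ABADAABCABADABCAABABADAABCABABADABCAABADAABCABADABCAABABADAABADAABCABABADABCAABADAABCABADABCAABABADAABADAABCAB ⇒ AB·ADA·AB·C·AB·AB·ADA·BCA·AB·ADA·AB·C·AB·ADA·BCA·AB·AB·ADA·AB·ADA·AB·C·AB·AB·ADA·BCA·AB·ADA·AB·ADA·AB·C·AB·ADA·BCA·AB·AB·ADA·AB·C·AB·AB·ADA·BCA·AB·ADA·AB·C·AB·ADA·BCA·AB·AB·ADA·AB·ADA·AB·C·AB·AB·ADA·AB·C·AB·AB·ADA·BCA·AB·ADA·AB·ADA·AB·C·AB·ADA·BCA·AB·AB·ADA·AB·C·AB·AB·ADA·BCA·AB·ADA·AB·C·AB·ADA·BCA·AB·AB·ADA·AB·ADA·AB·C·AB·AB·ADA·AB·C·AB·AB·ADA·BCA·AB·ADA
    A ↦ AB
    B ↦ ADA
    C ↦ BCA
    D ↦ C

A->AB, B->ADA, C->BCA, D->C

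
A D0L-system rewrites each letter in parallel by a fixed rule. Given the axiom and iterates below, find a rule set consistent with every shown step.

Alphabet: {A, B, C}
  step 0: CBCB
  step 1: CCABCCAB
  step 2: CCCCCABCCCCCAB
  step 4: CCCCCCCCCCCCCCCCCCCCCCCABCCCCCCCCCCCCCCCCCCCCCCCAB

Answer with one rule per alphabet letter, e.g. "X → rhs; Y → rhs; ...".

A->C, B->AB, C->CC

  step 1 ⇒ step 2: CCABCCAB ⇒ CC·CC·C·AB·CC·CC·C·AB
    A ↦ C
    B ↦ AB
    C ↦ CC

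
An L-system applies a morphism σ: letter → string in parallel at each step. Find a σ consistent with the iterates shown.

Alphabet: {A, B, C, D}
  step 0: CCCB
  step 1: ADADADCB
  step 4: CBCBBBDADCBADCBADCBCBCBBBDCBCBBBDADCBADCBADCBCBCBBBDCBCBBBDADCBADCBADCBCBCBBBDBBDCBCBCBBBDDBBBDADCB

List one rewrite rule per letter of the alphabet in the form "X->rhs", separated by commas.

  step 0 ⇒ step 1: CCCB ⇒ AD·AD·AD·CB
    B ↦ CB
    C ↦ AD
    A ↦ DB  (constrained at step 1)
    D ↦ BBD  (constrained at step 1)

A->DB, B->CB, C->AD, D->BBD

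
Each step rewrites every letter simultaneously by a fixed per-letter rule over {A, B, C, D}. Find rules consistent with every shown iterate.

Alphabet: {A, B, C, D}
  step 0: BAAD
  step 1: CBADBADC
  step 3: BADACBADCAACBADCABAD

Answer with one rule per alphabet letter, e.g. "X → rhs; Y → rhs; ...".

A->BAD, B->C, C->A, D->C

  step 0 ⇒ step 1: BAAD ⇒ C·BAD·BAD·C
    A ↦ BAD
    B ↦ C
    D ↦ C
    C ↦ A  (constrained at step 1)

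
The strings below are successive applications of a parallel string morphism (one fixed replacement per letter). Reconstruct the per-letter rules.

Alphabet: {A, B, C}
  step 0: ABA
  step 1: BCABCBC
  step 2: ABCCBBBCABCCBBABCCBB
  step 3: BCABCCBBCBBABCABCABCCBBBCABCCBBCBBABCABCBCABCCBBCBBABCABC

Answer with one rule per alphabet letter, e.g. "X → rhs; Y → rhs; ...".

A->BC, B->ABC, C->CBB

  step 2 ⇒ step 3: ABCCBBBCABCCBBABCCBB ⇒ BC·ABC·CBB·CBB·ABC·ABC·ABC·CBB·BC·ABC·CBB·CBB·ABC·ABC·BC·ABC·CBB·CBB·ABC·ABC
    A ↦ BC
    B ↦ ABC
    C ↦ CBB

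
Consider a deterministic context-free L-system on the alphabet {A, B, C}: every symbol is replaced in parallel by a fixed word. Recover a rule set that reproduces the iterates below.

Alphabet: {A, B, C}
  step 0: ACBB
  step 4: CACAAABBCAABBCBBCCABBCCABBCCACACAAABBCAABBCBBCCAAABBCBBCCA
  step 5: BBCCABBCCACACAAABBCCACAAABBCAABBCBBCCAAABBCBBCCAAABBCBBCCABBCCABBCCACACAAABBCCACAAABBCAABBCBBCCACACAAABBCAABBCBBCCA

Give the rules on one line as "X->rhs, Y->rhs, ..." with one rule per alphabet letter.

  step 4 ⇒ step 5: CACAAABBCAABBCBBCCABBCCABBCCACACAAABBCAABBCBBCCAAABBCBBCCA ⇒ BBC·CA·BBC·CA·CA·CA·A·A·BBC·CA·CA·A·A·BBC·A·A·BBC·BBC·CA·A·A·BBC·BBC·CA·A·A·BBC·BBC·CA·BBC·CA·BBC·CA·CA·CA·A·A·BBC·CA·CA·A·A·BBC·A·A·BBC·BBC·CA·CA·CA·A·A·BBC·A·A·BBC·BBC·CA
    A ↦ CA
    B ↦ A
    C ↦ BBC

A->CA, B->A, C->BBC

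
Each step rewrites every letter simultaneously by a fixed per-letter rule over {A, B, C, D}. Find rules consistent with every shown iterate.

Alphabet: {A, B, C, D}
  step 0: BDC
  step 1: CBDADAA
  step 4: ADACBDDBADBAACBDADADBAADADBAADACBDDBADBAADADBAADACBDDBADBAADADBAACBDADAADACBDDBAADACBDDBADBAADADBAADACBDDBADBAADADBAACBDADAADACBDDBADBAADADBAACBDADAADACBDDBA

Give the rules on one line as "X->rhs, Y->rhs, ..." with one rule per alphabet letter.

A->DBA, B->CBD, C->A, D->ADA

  step 0 ⇒ step 1: BDC ⇒ CBD·ADA·A
    B ↦ CBD
    C ↦ A
    D ↦ ADA
    A ↦ DBA  (constrained at step 1)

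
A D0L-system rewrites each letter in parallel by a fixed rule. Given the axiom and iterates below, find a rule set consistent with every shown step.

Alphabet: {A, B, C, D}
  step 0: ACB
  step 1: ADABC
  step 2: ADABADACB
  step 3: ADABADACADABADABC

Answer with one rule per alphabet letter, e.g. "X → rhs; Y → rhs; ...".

  step 2 ⇒ step 3: ADABADACB ⇒ ADA·B·ADA·C·ADA·B·ADA·B·C
    A ↦ ADA
    B ↦ C
    C ↦ B
    D ↦ B

A->ADA, B->C, C->B, D->B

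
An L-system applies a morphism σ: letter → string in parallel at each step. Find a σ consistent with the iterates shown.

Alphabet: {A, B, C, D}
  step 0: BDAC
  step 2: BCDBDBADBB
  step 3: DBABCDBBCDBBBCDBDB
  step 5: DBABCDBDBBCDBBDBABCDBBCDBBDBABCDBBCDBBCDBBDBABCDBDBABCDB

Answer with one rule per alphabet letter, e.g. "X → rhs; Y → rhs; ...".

  step 2 ⇒ step 3: BCDBDBADBB ⇒ DB·A·BC·DB·BC·DB·B·BC·DB·DB
    A ↦ B
    B ↦ DB
    C ↦ A
    D ↦ BC

A->B, B->DB, C->A, D->BC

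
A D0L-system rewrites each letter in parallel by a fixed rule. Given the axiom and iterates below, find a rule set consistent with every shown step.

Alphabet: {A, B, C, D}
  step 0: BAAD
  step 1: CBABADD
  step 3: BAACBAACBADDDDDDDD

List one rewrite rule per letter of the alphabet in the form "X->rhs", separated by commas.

A->BA, B->C, C->A, D->DD

  step 0 ⇒ step 1: BAAD ⇒ C·BA·BA·DD
    A ↦ BA
    B ↦ C
    D ↦ DD
    C ↦ A  (constrained at step 1)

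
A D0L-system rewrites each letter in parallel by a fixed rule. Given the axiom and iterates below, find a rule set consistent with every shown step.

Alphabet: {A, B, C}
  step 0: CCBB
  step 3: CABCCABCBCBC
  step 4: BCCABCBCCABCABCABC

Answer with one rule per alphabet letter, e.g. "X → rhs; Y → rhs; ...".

A->C, B->A, C->BC

  step 3 ⇒ step 4: CABCCABCBCBC ⇒ BC·C·A·BC·BC·C·A·BC·A·BC·A·BC
    A ↦ C
    B ↦ A
    C ↦ BC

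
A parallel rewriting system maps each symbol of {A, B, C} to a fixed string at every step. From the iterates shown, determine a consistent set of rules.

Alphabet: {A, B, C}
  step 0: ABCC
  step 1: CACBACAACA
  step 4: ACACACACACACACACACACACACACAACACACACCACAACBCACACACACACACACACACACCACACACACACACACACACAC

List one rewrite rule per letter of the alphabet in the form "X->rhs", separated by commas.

A->C, B->ACB, C->ACA

  step 0 ⇒ step 1: ABCC ⇒ C·ACB·ACA·ACA
    A ↦ C
    B ↦ ACB
    C ↦ ACA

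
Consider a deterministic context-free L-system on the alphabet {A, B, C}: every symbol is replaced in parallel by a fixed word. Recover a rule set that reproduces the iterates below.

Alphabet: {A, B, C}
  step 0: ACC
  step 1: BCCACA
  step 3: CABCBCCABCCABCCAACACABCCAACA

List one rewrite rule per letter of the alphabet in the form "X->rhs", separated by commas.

  step 0 ⇒ step 1: ACC ⇒ BC·CA·CA
    A ↦ BC
    C ↦ CA
    B ↦ CAA  (constrained at step 1)

A->BC, B->CAA, C->CA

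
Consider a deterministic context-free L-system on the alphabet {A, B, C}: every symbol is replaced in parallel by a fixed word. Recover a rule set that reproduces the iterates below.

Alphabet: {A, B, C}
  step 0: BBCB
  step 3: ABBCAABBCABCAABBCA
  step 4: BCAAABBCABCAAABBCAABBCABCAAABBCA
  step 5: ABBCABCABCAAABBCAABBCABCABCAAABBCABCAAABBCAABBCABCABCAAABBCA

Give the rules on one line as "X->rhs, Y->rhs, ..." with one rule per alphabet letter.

A->BCA, B->A, C->B

  step 4 ⇒ step 5: BCAAABBCABCAAABBCAABBCABCAAABBCA ⇒ A·B·BCA·BCA·BCA·A·A·B·BCA·A·B·BCA·BCA·BCA·A·A·B·BCA·BCA·A·A·B·BCA·A·B·BCA·BCA·BCA·A·A·B·BCA
    A ↦ BCA
    B ↦ A
    C ↦ B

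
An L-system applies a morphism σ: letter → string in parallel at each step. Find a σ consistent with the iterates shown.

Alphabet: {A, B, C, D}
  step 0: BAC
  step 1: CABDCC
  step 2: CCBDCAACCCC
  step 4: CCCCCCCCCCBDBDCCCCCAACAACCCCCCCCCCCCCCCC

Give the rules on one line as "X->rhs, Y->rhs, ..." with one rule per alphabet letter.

  step 1 ⇒ step 2: CABDCC ⇒ CC·BD·CA·A·CC·CC
    A ↦ BD
    B ↦ CA
    C ↦ CC
    D ↦ A

A->BD, B->CA, C->CC, D->A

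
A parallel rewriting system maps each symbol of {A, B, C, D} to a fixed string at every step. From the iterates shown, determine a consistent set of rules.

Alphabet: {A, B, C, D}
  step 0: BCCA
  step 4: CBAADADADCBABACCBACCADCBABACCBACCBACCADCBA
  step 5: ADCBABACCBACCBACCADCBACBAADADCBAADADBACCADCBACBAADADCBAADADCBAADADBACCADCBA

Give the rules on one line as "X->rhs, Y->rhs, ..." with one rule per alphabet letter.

A->BA, B->C, C->AD, D->CC

  step 4 ⇒ step 5: CBAADADADCBABACCBACCADCBABACCBACCBACCADCBA ⇒ AD·C·BA·BA·CC·BA·CC·BA·CC·AD·C·BA·C·BA·AD·AD·C·BA·AD·AD·BA·CC·AD·C·BA·C·BA·AD·AD·C·BA·AD·AD·C·BA·AD·AD·BA·CC·AD·C·BA
    A ↦ BA
    B ↦ C
    C ↦ AD
    D ↦ CC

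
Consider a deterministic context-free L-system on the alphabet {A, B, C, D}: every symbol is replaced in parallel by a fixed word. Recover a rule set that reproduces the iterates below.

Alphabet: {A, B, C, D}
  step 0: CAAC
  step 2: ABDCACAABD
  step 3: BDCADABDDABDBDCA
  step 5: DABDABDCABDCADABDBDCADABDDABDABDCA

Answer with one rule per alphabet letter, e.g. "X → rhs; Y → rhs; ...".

A->BD, B->C, C->DA, D->A

  step 2 ⇒ step 3: ABDCACAABD ⇒ BD·C·A·DA·BD·DA·BD·BD·C·A
    A ↦ BD
    B ↦ C
    C ↦ DA
    D ↦ A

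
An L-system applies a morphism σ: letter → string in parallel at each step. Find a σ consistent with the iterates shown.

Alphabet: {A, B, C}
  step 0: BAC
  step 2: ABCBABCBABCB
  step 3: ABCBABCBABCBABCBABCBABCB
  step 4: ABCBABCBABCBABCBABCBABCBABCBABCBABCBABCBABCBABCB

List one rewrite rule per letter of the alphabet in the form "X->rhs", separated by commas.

  step 3 ⇒ step 4: ABCBABCBABCBABCBABCBABCB ⇒ AB·CB·AB·CB·AB·CB·AB·CB·AB·CB·AB·CB·AB·CB·AB·CB·AB·CB·AB·CB·AB·CB·AB·CB
    A ↦ AB
    B ↦ CB
    C ↦ AB

A->AB, B->CB, C->AB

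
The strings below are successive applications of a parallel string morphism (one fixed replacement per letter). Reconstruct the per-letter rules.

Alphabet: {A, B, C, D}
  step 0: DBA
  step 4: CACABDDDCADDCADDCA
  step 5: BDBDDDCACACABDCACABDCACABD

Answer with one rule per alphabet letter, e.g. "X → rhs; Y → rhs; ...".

A->D, B->DD, C->B, D->CA

  step 4 ⇒ step 5: CACABDDDCADDCADDCA ⇒ B·D·B·D·DD·CA·CA·CA·B·D·CA·CA·B·D·CA·CA·B·D
    A ↦ D
    B ↦ DD
    C ↦ B
    D ↦ CA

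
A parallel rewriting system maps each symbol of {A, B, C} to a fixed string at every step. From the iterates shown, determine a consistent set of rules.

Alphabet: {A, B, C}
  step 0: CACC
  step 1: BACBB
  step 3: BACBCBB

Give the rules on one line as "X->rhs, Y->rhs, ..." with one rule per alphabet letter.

A->AC, B->C, C->B

  step 0 ⇒ step 1: CACC ⇒ B·AC·B·B
    A ↦ AC
    C ↦ B
    B ↦ C  (constrained at step 1)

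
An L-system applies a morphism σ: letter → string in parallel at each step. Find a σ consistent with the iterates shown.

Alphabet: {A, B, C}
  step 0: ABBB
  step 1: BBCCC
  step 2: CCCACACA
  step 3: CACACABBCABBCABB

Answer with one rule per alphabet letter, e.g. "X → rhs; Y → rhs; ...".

A->BB, B->C, C->CA

  step 2 ⇒ step 3: CCCACACA ⇒ CA·CA·CA·BB·CA·BB·CA·BB
    A ↦ BB
    C ↦ CA
  step 0 ⇒ step 1: ABBB ⇒ BB·C·C·C
    B ↦ C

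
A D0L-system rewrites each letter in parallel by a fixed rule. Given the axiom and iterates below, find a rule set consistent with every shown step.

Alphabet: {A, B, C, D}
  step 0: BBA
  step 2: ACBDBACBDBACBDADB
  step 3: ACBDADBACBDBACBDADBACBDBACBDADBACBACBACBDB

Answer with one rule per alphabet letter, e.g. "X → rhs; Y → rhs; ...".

  step 2 ⇒ step 3: ACBDBACBDBACBDADB ⇒ ACB·DA·DB·ACB·DB·ACB·DA·DB·ACB·DB·ACB·DA·DB·ACB·ACB·ACB·DB
    A ↦ ACB
    B ↦ DB
    C ↦ DA
    D ↦ ACB

A->ACB, B->DB, C->DA, D->ACB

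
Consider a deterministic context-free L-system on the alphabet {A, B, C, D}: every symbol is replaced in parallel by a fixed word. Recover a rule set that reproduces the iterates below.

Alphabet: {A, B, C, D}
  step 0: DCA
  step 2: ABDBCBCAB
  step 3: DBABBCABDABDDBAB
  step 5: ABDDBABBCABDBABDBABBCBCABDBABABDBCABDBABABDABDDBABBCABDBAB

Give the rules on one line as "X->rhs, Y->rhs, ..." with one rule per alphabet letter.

A->DB, B->AB, C->D, D->BC

  step 2 ⇒ step 3: ABDBCBCAB ⇒ DB·AB·BC·AB·D·AB·D·DB·AB
    A ↦ DB
    B ↦ AB
    C ↦ D
    D ↦ BC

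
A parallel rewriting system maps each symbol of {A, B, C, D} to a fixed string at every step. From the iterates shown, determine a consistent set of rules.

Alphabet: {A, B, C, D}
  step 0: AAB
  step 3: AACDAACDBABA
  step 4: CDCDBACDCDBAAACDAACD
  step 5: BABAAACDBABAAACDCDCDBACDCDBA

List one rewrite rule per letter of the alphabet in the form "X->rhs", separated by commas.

  step 4 ⇒ step 5: CDCDBACDCDBAAACDAACD ⇒ B·A·B·A·AA·CD·B·A·B·A·AA·CD·CD·CD·B·A·CD·CD·B·A
    A ↦ CD
    B ↦ AA
    C ↦ B
    D ↦ A

A->CD, B->AA, C->B, D->A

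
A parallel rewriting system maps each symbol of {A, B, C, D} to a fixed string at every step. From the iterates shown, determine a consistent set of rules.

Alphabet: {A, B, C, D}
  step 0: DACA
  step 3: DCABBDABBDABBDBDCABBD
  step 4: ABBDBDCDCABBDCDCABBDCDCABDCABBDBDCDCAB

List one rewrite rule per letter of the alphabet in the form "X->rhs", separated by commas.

A->B, B->DC, C->BD, D->AB

  step 3 ⇒ step 4: DCABBDABBDABBDBDCABBD ⇒ AB·BD·B·DC·DC·AB·B·DC·DC·AB·B·DC·DC·AB·DC·AB·BD·B·DC·DC·AB
    A ↦ B
    B ↦ DC
    C ↦ BD
    D ↦ AB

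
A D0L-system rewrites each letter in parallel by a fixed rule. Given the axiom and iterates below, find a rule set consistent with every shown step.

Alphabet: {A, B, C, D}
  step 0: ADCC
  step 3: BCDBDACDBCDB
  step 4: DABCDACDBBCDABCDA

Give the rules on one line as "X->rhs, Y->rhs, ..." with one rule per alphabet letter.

A->DB, B->DA, C->B, D->C

  step 3 ⇒ step 4: BCDBDACDBCDB ⇒ DA·B·C·DA·C·DB·B·C·DA·B·C·DA
    A ↦ DB
    B ↦ DA
    C ↦ B
    D ↦ C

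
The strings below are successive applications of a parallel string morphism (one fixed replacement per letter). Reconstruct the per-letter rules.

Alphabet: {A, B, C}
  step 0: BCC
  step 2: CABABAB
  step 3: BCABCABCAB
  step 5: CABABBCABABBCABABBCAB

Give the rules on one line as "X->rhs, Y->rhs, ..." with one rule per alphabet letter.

A->C, B->AB, C->B

  step 2 ⇒ step 3: CABABAB ⇒ B·C·AB·C·AB·C·AB
    A ↦ C
    B ↦ AB
    C ↦ B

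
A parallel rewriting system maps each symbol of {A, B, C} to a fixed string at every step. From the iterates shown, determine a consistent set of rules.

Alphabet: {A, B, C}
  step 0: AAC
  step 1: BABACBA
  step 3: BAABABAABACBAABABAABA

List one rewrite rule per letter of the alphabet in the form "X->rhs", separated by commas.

  step 0 ⇒ step 1: AAC ⇒ BA·BA·CBA
    A ↦ BA
    C ↦ CBA
    B ↦ A  (constrained at step 1)

A->BA, B->A, C->CBA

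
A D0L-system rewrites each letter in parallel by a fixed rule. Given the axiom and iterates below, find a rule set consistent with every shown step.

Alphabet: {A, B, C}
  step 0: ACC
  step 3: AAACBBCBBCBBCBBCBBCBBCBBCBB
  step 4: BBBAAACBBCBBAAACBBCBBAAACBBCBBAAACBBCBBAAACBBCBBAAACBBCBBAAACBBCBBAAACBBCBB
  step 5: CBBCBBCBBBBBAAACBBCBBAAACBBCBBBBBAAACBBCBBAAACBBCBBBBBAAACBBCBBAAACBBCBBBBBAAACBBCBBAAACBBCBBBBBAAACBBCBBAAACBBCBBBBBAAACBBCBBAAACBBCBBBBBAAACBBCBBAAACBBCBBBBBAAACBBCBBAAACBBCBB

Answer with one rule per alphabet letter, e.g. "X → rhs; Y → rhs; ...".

A->B, B->CBB, C->AAA

  step 4 ⇒ step 5: BBBAAACBBCBBAAACBBCBBAAACBBCBBAAACBBCBBAAACBBCBBAAACBBCBBAAACBBCBBAAACBBCBB ⇒ CBB·CBB·CBB·B·B·B·AAA·CBB·CBB·AAA·CBB·CBB·B·B·B·AAA·CBB·CBB·AAA·CBB·CBB·B·B·B·AAA·CBB·CBB·AAA·CBB·CBB·B·B·B·AAA·CBB·CBB·AAA·CBB·CBB·B·B·B·AAA·CBB·CBB·AAA·CBB·CBB·B·B·B·AAA·CBB·CBB·AAA·CBB·CBB·B·B·B·AAA·CBB·CBB·AAA·CBB·CBB·B·B·B·AAA·CBB·CBB·AAA·CBB·CBB
    A ↦ B
    B ↦ CBB
    C ↦ AAA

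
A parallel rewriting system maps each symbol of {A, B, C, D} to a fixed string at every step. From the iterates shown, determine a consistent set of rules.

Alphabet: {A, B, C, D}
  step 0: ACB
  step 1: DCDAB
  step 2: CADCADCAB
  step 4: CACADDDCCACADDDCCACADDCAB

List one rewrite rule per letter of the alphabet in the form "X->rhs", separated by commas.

A->DC, B->AB, C->D, D->CA

  step 1 ⇒ step 2: DCDAB ⇒ CA·D·CA·DC·AB
    A ↦ DC
    B ↦ AB
    C ↦ D
    D ↦ CA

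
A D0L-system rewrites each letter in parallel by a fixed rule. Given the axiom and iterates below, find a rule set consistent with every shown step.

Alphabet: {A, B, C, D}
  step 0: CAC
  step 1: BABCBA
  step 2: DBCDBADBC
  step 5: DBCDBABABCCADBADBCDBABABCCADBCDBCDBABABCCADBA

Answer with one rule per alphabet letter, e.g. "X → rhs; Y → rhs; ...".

  step 1 ⇒ step 2: BABCBA ⇒ D·BC·D·BA·D·BC
    A ↦ BC
    B ↦ D
    C ↦ BA
    D ↦ CA  (constrained at step 2)

A->BC, B->D, C->BA, D->CA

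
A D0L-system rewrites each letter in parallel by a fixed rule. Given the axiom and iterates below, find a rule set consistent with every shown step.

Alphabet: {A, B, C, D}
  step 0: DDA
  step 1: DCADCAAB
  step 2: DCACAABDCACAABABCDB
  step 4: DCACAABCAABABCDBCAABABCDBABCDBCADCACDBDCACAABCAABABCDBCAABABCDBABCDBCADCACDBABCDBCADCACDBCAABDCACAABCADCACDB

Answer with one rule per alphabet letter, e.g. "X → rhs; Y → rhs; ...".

  step 1 ⇒ step 2: DCADCAAB ⇒ DCA·CA·AB·DCA·CA·AB·AB·CDB
    A ↦ AB
    B ↦ CDB
    C ↦ CA
    D ↦ DCA

A->AB, B->CDB, C->CA, D->DCA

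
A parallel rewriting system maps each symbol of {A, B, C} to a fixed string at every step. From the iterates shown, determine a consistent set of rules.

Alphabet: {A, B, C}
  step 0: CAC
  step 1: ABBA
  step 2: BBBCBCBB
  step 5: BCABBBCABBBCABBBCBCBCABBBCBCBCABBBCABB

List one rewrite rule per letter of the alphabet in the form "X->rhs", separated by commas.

  step 1 ⇒ step 2: ABBA ⇒ BB·BC·BC·BB
    A ↦ BB
    B ↦ BC
  step 0 ⇒ step 1: CAC ⇒ A·BB·A
    C ↦ A

A->BB, B->BC, C->A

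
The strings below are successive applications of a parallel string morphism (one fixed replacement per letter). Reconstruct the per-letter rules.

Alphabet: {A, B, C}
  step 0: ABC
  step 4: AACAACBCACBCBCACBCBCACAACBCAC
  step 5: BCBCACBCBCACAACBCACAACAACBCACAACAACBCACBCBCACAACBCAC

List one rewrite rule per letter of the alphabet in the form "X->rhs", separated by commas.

  step 4 ⇒ step 5: AACAACBCACBCBCACBCBCACAACBCAC ⇒ BC·BC·AC·BC·BC·AC·A·AC·BC·AC·A·AC·A·AC·BC·AC·A·AC·A·AC·BC·AC·BC·BC·AC·A·AC·BC·AC
    A ↦ BC
    B ↦ A
    C ↦ AC

A->BC, B->A, C->AC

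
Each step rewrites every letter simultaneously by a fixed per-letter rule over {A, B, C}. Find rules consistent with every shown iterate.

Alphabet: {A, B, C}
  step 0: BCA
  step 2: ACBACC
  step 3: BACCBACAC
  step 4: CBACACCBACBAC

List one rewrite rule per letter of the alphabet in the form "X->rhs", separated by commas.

  step 3 ⇒ step 4: BACCBACAC ⇒ C·B·AC·AC·C·B·AC·B·AC
    A ↦ B
    B ↦ C
    C ↦ AC

A->B, B->C, C->AC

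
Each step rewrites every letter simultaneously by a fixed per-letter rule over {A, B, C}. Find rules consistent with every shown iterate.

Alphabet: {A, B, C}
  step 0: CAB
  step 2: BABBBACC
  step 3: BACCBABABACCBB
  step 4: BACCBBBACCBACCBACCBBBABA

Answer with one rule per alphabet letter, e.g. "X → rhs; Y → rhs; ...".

A->CC, B->BA, C->B

  step 3 ⇒ step 4: BACCBABABACCBB ⇒ BA·CC·B·B·BA·CC·BA·CC·BA·CC·B·B·BA·BA
    A ↦ CC
    B ↦ BA
    C ↦ B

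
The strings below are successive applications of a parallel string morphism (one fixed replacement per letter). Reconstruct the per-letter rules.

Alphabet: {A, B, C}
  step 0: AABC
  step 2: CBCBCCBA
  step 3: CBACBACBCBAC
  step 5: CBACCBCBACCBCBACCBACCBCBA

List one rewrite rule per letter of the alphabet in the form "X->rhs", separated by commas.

A->C, B->A, C->CB

  step 2 ⇒ step 3: CBCBCCBA ⇒ CB·A·CB·A·CB·CB·A·C
    A ↦ C
    B ↦ A
    C ↦ CB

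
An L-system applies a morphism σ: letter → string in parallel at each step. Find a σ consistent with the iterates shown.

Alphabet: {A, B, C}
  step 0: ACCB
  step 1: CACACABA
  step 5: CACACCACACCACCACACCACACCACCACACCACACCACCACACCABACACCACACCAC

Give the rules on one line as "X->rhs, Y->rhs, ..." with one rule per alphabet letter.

A->C, B->ABA, C->AC

  step 0 ⇒ step 1: ACCB ⇒ C·AC·AC·ABA
    A ↦ C
    B ↦ ABA
    C ↦ AC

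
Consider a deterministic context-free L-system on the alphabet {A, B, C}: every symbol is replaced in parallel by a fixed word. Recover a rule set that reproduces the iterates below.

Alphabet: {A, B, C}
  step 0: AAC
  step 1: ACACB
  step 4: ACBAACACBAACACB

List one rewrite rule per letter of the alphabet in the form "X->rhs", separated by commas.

A->AC, B->A, C->B

  step 0 ⇒ step 1: AAC ⇒ AC·AC·B
    A ↦ AC
    C ↦ B
    B ↦ A  (constrained at step 1)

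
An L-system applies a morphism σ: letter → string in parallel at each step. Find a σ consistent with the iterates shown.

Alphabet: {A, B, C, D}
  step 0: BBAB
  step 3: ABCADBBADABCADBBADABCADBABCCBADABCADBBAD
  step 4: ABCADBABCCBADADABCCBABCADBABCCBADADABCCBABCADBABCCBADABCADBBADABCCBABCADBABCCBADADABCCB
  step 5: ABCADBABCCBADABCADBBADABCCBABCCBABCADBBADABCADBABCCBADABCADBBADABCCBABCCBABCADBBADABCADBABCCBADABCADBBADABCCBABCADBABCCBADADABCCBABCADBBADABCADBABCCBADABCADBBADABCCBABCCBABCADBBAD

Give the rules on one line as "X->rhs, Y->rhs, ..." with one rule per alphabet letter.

A->ABC, B->AD, C->B, D->CB

  step 4 ⇒ step 5: ABCADBABCCBADADABCCBABCADBABCCBADADABCCBABCADBABCCBADABCADBBADABCCBABCADBABCCBADADABCCB ⇒ ABC·AD·B·ABC·CB·AD·ABC·AD·B·B·AD·ABC·CB·ABC·CB·ABC·AD·B·B·AD·ABC·AD·B·ABC·CB·AD·ABC·AD·B·B·AD·ABC·CB·ABC·CB·ABC·AD·B·B·AD·ABC·AD·B·ABC·CB·AD·ABC·AD·B·B·AD·ABC·CB·ABC·AD·B·ABC·CB·AD·AD·ABC·CB·ABC·AD·B·B·AD·ABC·AD·B·ABC·CB·AD·ABC·AD·B·B·AD·ABC·CB·ABC·CB·ABC·AD·B·B·AD
    A ↦ ABC
    B ↦ AD
    C ↦ B
    D ↦ CB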